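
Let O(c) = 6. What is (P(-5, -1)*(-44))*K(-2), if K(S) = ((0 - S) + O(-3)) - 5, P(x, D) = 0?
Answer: 0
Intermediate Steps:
K(S) = 1 - S (K(S) = ((0 - S) + 6) - 5 = (-S + 6) - 5 = (6 - S) - 5 = 1 - S)
(P(-5, -1)*(-44))*K(-2) = (0*(-44))*(1 - 1*(-2)) = 0*(1 + 2) = 0*3 = 0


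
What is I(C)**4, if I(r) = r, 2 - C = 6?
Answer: 256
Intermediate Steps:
C = -4 (C = 2 - 1*6 = 2 - 6 = -4)
I(C)**4 = (-4)**4 = 256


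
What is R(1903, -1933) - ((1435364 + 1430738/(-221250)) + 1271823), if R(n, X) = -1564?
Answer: -299654864006/110625 ≈ -2.7087e+6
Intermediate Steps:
R(1903, -1933) - ((1435364 + 1430738/(-221250)) + 1271823) = -1564 - ((1435364 + 1430738/(-221250)) + 1271823) = -1564 - ((1435364 + 1430738*(-1/221250)) + 1271823) = -1564 - ((1435364 - 715369/110625) + 1271823) = -1564 - (158786427131/110625 + 1271823) = -1564 - 1*299481846506/110625 = -1564 - 299481846506/110625 = -299654864006/110625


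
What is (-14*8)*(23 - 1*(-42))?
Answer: -7280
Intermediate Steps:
(-14*8)*(23 - 1*(-42)) = -112*(23 + 42) = -112*65 = -7280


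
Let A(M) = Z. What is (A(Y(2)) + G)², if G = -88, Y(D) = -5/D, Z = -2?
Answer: 8100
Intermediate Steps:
A(M) = -2
(A(Y(2)) + G)² = (-2 - 88)² = (-90)² = 8100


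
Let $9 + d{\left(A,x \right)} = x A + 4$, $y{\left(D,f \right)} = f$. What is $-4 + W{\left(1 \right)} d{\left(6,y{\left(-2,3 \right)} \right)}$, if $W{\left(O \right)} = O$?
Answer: $9$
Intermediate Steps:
$d{\left(A,x \right)} = -5 + A x$ ($d{\left(A,x \right)} = -9 + \left(x A + 4\right) = -9 + \left(A x + 4\right) = -9 + \left(4 + A x\right) = -5 + A x$)
$-4 + W{\left(1 \right)} d{\left(6,y{\left(-2,3 \right)} \right)} = -4 + 1 \left(-5 + 6 \cdot 3\right) = -4 + 1 \left(-5 + 18\right) = -4 + 1 \cdot 13 = -4 + 13 = 9$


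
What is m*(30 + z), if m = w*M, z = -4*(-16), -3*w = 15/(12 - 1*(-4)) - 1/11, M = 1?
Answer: -7003/264 ≈ -26.527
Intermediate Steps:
w = -149/528 (w = -(15/(12 - 1*(-4)) - 1/11)/3 = -(15/(12 + 4) - 1*1/11)/3 = -(15/16 - 1/11)/3 = -⅓*149/176 = -149/528 ≈ -0.28220)
z = 64
m = -149/528 (m = -149/528*1 = -149/528 ≈ -0.28220)
m*(30 + z) = -149*(30 + 64)/528 = -149/528*94 = -7003/264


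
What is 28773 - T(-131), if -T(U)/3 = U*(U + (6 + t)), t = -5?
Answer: 79863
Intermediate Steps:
T(U) = -3*U*(1 + U) (T(U) = -3*U*(U + (6 - 5)) = -3*U*(U + 1) = -3*U*(1 + U))
28773 - T(-131) = 28773 - (-3)*(-131)*(1 - 131) = 28773 - (-3)*(-131)*(-130) = 28773 - 1*(-51090) = 28773 + 51090 = 79863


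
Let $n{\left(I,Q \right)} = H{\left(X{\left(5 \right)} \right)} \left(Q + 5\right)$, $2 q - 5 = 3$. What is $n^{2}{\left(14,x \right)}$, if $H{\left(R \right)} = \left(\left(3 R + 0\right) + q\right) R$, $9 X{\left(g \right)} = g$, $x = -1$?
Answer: $\frac{115600}{729} \approx 158.57$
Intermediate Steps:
$q = 4$ ($q = \frac{5}{2} + \frac{1}{2} \cdot 3 = \frac{5}{2} + \frac{3}{2} = 4$)
$X{\left(g \right)} = \frac{g}{9}$
$H{\left(R \right)} = R \left(4 + 3 R\right)$ ($H{\left(R \right)} = \left(\left(3 R + 0\right) + 4\right) R = \left(3 R + 4\right) R = \left(4 + 3 R\right) R = R \left(4 + 3 R\right)$)
$n{\left(I,Q \right)} = \frac{425}{27} + \frac{85 Q}{27}$ ($n{\left(I,Q \right)} = \frac{1}{9} \cdot 5 \left(4 + 3 \cdot \frac{1}{9} \cdot 5\right) \left(Q + 5\right) = \frac{5 \left(4 + 3 \cdot \frac{5}{9}\right)}{9} \left(5 + Q\right) = \frac{5 \left(4 + \frac{5}{3}\right)}{9} \left(5 + Q\right) = \frac{5}{9} \cdot \frac{17}{3} \left(5 + Q\right) = \frac{85 \left(5 + Q\right)}{27} = \frac{425}{27} + \frac{85 Q}{27}$)
$n^{2}{\left(14,x \right)} = \left(\frac{425}{27} + \frac{85}{27} \left(-1\right)\right)^{2} = \left(\frac{425}{27} - \frac{85}{27}\right)^{2} = \left(\frac{340}{27}\right)^{2} = \frac{115600}{729}$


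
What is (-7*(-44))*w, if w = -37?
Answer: -11396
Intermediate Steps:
(-7*(-44))*w = -7*(-44)*(-37) = 308*(-37) = -11396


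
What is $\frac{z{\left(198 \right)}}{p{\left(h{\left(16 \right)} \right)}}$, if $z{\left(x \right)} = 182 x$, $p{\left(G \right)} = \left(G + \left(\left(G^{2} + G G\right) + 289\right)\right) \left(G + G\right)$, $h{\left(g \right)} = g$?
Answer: $\frac{9009}{6536} \approx 1.3784$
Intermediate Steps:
$p{\left(G \right)} = 2 G \left(289 + G + 2 G^{2}\right)$ ($p{\left(G \right)} = \left(G + \left(\left(G^{2} + G^{2}\right) + 289\right)\right) 2 G = \left(G + \left(2 G^{2} + 289\right)\right) 2 G = \left(G + \left(289 + 2 G^{2}\right)\right) 2 G = \left(289 + G + 2 G^{2}\right) 2 G = 2 G \left(289 + G + 2 G^{2}\right)$)
$\frac{z{\left(198 \right)}}{p{\left(h{\left(16 \right)} \right)}} = \frac{182 \cdot 198}{2 \cdot 16 \left(289 + 16 + 2 \cdot 16^{2}\right)} = \frac{36036}{2 \cdot 16 \left(289 + 16 + 2 \cdot 256\right)} = \frac{36036}{2 \cdot 16 \left(289 + 16 + 512\right)} = \frac{36036}{2 \cdot 16 \cdot 817} = \frac{36036}{26144} = 36036 \cdot \frac{1}{26144} = \frac{9009}{6536}$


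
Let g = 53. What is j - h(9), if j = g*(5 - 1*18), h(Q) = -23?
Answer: -666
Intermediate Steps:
j = -689 (j = 53*(5 - 1*18) = 53*(5 - 18) = 53*(-13) = -689)
j - h(9) = -689 - 1*(-23) = -689 + 23 = -666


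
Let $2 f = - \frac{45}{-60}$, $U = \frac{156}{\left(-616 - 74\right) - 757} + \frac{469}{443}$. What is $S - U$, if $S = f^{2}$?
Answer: $- \frac{33241051}{41025344} \approx -0.81026$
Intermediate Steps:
$U = \frac{609535}{641021}$ ($U = \frac{156}{\left(-616 - 74\right) - 757} + 469 \cdot \frac{1}{443} = \frac{156}{-690 - 757} + \frac{469}{443} = \frac{156}{-1447} + \frac{469}{443} = 156 \left(- \frac{1}{1447}\right) + \frac{469}{443} = - \frac{156}{1447} + \frac{469}{443} = \frac{609535}{641021} \approx 0.95088$)
$f = \frac{3}{8}$ ($f = \frac{\left(-45\right) \frac{1}{-60}}{2} = \frac{\left(-45\right) \left(- \frac{1}{60}\right)}{2} = \frac{1}{2} \cdot \frac{3}{4} = \frac{3}{8} \approx 0.375$)
$S = \frac{9}{64}$ ($S = \left(\frac{3}{8}\right)^{2} = \frac{9}{64} \approx 0.14063$)
$S - U = \frac{9}{64} - \frac{609535}{641021} = - \frac{33241051}{41025344}$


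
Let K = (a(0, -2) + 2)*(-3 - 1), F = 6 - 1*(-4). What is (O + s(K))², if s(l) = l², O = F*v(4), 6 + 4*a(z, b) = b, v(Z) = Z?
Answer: 1600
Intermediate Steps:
F = 10 (F = 6 + 4 = 10)
a(z, b) = -3/2 + b/4
K = 0 (K = ((-3/2 + (¼)*(-2)) + 2)*(-3 - 1) = ((-3/2 - ½) + 2)*(-4) = (-2 + 2)*(-4) = 0*(-4) = 0)
O = 40 (O = 10*4 = 40)
(O + s(K))² = (40 + 0²)² = (40 + 0)² = 40² = 1600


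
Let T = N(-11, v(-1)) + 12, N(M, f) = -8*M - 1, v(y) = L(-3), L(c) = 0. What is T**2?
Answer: 9801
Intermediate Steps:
v(y) = 0
N(M, f) = -1 - 8*M
T = 99 (T = (-1 - 8*(-11)) + 12 = (-1 + 88) + 12 = 87 + 12 = 99)
T**2 = 99**2 = 9801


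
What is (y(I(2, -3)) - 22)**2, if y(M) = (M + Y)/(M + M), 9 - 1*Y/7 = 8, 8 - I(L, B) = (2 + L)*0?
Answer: 113569/256 ≈ 443.63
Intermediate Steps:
I(L, B) = 8 (I(L, B) = 8 - (2 + L)*0 = 8 - 1*0 = 8 + 0 = 8)
Y = 7 (Y = 63 - 7*8 = 63 - 56 = 7)
y(M) = (7 + M)/(2*M) (y(M) = (M + 7)/(M + M) = (7 + M)/((2*M)) = (7 + M)*(1/(2*M)) = (7 + M)/(2*M))
(y(I(2, -3)) - 22)**2 = ((1/2)*(7 + 8)/8 - 22)**2 = ((1/2)*(1/8)*15 - 22)**2 = (15/16 - 22)**2 = (-337/16)**2 = 113569/256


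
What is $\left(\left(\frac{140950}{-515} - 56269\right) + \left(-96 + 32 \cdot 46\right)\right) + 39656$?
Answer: $- \frac{1597601}{103} \approx -15511.0$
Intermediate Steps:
$\left(\left(\frac{140950}{-515} - 56269\right) + \left(-96 + 32 \cdot 46\right)\right) + 39656 = \left(\left(140950 \left(- \frac{1}{515}\right) - 56269\right) + \left(-96 + 1472\right)\right) + 39656 = \left(\left(- \frac{28190}{103} - 56269\right) + 1376\right) + 39656 = \left(- \frac{5823897}{103} + 1376\right) + 39656 = - \frac{5682169}{103} + 39656 = - \frac{1597601}{103}$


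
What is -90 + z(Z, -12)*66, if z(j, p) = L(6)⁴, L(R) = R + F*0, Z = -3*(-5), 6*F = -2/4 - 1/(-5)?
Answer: 85446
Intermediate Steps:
F = -1/20 (F = (-2/4 - 1/(-5))/6 = (-2*¼ - 1*(-⅕))/6 = (-½ + ⅕)/6 = (⅙)*(-3/10) = -1/20 ≈ -0.050000)
Z = 15
L(R) = R (L(R) = R - 1/20*0 = R + 0 = R)
z(j, p) = 1296 (z(j, p) = 6⁴ = 1296)
-90 + z(Z, -12)*66 = -90 + 1296*66 = -90 + 85536 = 85446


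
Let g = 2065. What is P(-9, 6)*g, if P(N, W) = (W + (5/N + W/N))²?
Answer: 3818185/81 ≈ 47138.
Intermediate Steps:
P(N, W) = (W + 5/N + W/N)²
P(-9, 6)*g = ((5 + 6 - 9*6)²/(-9)²)*2065 = ((5 + 6 - 54)²/81)*2065 = ((1/81)*(-43)²)*2065 = ((1/81)*1849)*2065 = (1849/81)*2065 = 3818185/81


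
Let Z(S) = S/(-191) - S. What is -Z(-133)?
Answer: -25536/191 ≈ -133.70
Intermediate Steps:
Z(S) = -192*S/191 (Z(S) = S*(-1/191) - S = -S/191 - S = -192*S/191)
-Z(-133) = -(-192)*(-133)/191 = -1*25536/191 = -25536/191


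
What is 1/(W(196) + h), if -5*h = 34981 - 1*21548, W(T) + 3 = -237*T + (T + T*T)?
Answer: -5/52648 ≈ -9.4970e-5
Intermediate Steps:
W(T) = -3 + T² - 236*T (W(T) = -3 + (-237*T + (T + T*T)) = -3 + (-237*T + (T + T²)) = -3 + (T² - 236*T) = -3 + T² - 236*T)
h = -13433/5 (h = -(34981 - 1*21548)/5 = -(34981 - 21548)/5 = -⅕*13433 = -13433/5 ≈ -2686.6)
1/(W(196) + h) = 1/((-3 + 196² - 236*196) - 13433/5) = 1/((-3 + 38416 - 46256) - 13433/5) = 1/(-7843 - 13433/5) = 1/(-52648/5) = -5/52648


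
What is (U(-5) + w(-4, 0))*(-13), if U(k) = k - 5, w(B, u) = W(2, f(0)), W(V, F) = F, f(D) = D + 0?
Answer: 130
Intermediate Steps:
f(D) = D
w(B, u) = 0
U(k) = -5 + k
(U(-5) + w(-4, 0))*(-13) = ((-5 - 5) + 0)*(-13) = (-10 + 0)*(-13) = -10*(-13) = 130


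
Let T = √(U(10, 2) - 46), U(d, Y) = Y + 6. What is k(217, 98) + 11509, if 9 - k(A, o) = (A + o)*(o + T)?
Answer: -19352 - 315*I*√38 ≈ -19352.0 - 1941.8*I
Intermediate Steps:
U(d, Y) = 6 + Y
T = I*√38 (T = √((6 + 2) - 46) = √(8 - 46) = √(-38) = I*√38 ≈ 6.1644*I)
k(A, o) = 9 - (A + o)*(o + I*√38)
k(217, 98) + 11509 = (9 - 1*98² - 1*217*98 - 1*I*217*√38 - 1*I*98*√38) + 11509 = (9 - 1*9604 - 21266 - 217*I*√38 - 98*I*√38) + 11509 = (9 - 9604 - 21266 - 217*I*√38 - 98*I*√38) + 11509 = (-30861 - 315*I*√38) + 11509 = -19352 - 315*I*√38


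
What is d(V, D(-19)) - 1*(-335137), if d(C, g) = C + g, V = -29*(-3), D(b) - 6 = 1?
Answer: 335231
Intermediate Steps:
D(b) = 7 (D(b) = 6 + 1 = 7)
V = 87
d(V, D(-19)) - 1*(-335137) = (87 + 7) - 1*(-335137) = 94 + 335137 = 335231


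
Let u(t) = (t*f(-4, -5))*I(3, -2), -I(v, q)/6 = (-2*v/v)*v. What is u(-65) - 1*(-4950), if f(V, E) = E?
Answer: 16650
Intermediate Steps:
I(v, q) = 12*v (I(v, q) = -6*(-2*v/v)*v = -6*(-2*1)*v = -(-12)*v = 12*v)
u(t) = -180*t (u(t) = (t*(-5))*(12*3) = -5*t*36 = -180*t)
u(-65) - 1*(-4950) = -180*(-65) - 1*(-4950) = 11700 + 4950 = 16650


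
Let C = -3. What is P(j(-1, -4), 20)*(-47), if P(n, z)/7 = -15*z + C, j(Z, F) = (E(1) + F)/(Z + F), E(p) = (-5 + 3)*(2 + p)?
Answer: 99687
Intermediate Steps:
E(p) = -4 - 2*p (E(p) = -2*(2 + p) = -4 - 2*p)
j(Z, F) = (-6 + F)/(F + Z) (j(Z, F) = ((-4 - 2*1) + F)/(Z + F) = ((-4 - 2) + F)/(F + Z) = (-6 + F)/(F + Z))
P(n, z) = -21 - 105*z (P(n, z) = 7*(-15*z - 3) = 7*(-3 - 15*z) = -21 - 105*z)
P(j(-1, -4), 20)*(-47) = (-21 - 105*20)*(-47) = (-21 - 2100)*(-47) = -2121*(-47) = 99687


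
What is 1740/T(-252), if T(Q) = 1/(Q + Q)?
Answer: -876960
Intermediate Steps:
T(Q) = 1/(2*Q)
1740/T(-252) = 1740/(((½)/(-252))) = 1740/(((½)*(-1/252))) = 1740/(-1/504) = 1740*(-504) = -876960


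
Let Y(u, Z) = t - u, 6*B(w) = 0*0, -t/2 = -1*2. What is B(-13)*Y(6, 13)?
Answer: 0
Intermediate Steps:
t = 4 (t = -(-2)*2 = -2*(-2) = 4)
B(w) = 0 (B(w) = (0*0)/6 = (⅙)*0 = 0)
Y(u, Z) = 4 - u
B(-13)*Y(6, 13) = 0*(4 - 1*6) = 0*(4 - 6) = 0*(-2) = 0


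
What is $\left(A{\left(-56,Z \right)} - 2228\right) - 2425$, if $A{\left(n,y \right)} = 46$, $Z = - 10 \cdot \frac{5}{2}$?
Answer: $-4607$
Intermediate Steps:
$Z = -25$ ($Z = - 10 \cdot 5 \cdot \frac{1}{2} = \left(-10\right) \frac{5}{2} = -25$)
$\left(A{\left(-56,Z \right)} - 2228\right) - 2425 = \left(46 - 2228\right) - 2425 = -2182 - 2425 = -4607$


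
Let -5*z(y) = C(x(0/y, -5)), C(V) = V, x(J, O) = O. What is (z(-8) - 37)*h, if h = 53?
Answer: -1908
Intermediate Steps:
z(y) = 1 (z(y) = -1/5*(-5) = 1)
(z(-8) - 37)*h = (1 - 37)*53 = -36*53 = -1908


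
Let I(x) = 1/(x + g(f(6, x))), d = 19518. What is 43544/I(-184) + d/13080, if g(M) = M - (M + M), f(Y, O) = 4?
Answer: -17846069707/2180 ≈ -8.1863e+6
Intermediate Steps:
g(M) = -M (g(M) = M - 2*M = -M)
I(x) = 1/(-4 + x) (I(x) = 1/(x - 1*4) = 1/(x - 4) = 1/(-4 + x))
43544/I(-184) + d/13080 = 43544/(1/(-4 - 184)) + 19518/13080 = 43544/(1/(-188)) + 19518*(1/13080) = 43544/(-1/188) + 3253/2180 = 43544*(-188) + 3253/2180 = -8186272 + 3253/2180 = -17846069707/2180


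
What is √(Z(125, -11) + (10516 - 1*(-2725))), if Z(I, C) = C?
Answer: 21*√30 ≈ 115.02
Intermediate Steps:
√(Z(125, -11) + (10516 - 1*(-2725))) = √(-11 + (10516 - 1*(-2725))) = √(-11 + (10516 + 2725)) = √(-11 + 13241) = √13230 = 21*√30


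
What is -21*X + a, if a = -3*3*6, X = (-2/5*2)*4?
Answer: 66/5 ≈ 13.200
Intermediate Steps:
X = -16/5 (X = (-2*⅕*2)*4 = -⅖*2*4 = -⅘*4 = -16/5 ≈ -3.2000)
a = -54 (a = -9*6 = -54)
-21*X + a = -21*(-16/5) - 54 = 336/5 - 54 = 66/5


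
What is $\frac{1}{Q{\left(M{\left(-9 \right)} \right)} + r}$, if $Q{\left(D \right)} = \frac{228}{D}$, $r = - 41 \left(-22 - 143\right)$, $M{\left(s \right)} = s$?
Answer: $\frac{3}{20219} \approx 0.00014838$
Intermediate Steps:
$r = 6765$ ($r = \left(-41\right) \left(-165\right) = 6765$)
$\frac{1}{Q{\left(M{\left(-9 \right)} \right)} + r} = \frac{1}{\frac{228}{-9} + 6765} = \frac{1}{228 \left(- \frac{1}{9}\right) + 6765} = \frac{1}{- \frac{76}{3} + 6765} = \frac{1}{\frac{20219}{3}} = \frac{3}{20219}$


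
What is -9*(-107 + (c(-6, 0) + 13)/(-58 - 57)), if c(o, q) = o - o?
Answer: 110862/115 ≈ 964.02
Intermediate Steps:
c(o, q) = 0
-9*(-107 + (c(-6, 0) + 13)/(-58 - 57)) = -9*(-107 + (0 + 13)/(-58 - 57)) = -9*(-107 + 13/(-115)) = -9*(-107 + 13*(-1/115)) = -9*(-107 - 13/115) = -9*(-12318/115) = 110862/115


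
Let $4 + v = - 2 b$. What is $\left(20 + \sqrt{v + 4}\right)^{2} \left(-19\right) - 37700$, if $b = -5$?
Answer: $-45490 - 760 \sqrt{10} \approx -47893.0$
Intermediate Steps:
$v = 6$ ($v = -4 - -10 = -4 + 10 = 6$)
$\left(20 + \sqrt{v + 4}\right)^{2} \left(-19\right) - 37700 = \left(20 + \sqrt{6 + 4}\right)^{2} \left(-19\right) - 37700 = \left(20 + \sqrt{10}\right)^{2} \left(-19\right) - 37700 = - 19 \left(20 + \sqrt{10}\right)^{2} - 37700 = -37700 - 19 \left(20 + \sqrt{10}\right)^{2}$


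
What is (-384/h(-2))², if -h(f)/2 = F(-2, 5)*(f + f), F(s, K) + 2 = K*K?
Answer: 2304/529 ≈ 4.3554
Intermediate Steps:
F(s, K) = -2 + K² (F(s, K) = -2 + K*K = -2 + K²)
h(f) = -92*f (h(f) = -2*(-2 + 5²)*(f + f) = -2*(-2 + 25)*2*f = -46*2*f = -92*f)
(-384/h(-2))² = (-384/((-92*(-2))))² = (-384/184)² = (-384*1/184)² = (-48/23)² = 2304/529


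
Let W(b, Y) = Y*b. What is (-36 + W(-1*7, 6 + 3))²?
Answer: 9801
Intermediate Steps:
(-36 + W(-1*7, 6 + 3))² = (-36 + (6 + 3)*(-1*7))² = (-36 + 9*(-7))² = (-36 - 63)² = (-99)² = 9801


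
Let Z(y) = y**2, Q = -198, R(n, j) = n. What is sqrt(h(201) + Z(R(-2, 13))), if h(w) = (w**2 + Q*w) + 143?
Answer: 5*sqrt(30) ≈ 27.386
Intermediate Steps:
h(w) = 143 + w**2 - 198*w (h(w) = (w**2 - 198*w) + 143 = 143 + w**2 - 198*w)
sqrt(h(201) + Z(R(-2, 13))) = sqrt((143 + 201**2 - 198*201) + (-2)**2) = sqrt((143 + 40401 - 39798) + 4) = sqrt(746 + 4) = sqrt(750) = 5*sqrt(30)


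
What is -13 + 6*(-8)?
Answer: -61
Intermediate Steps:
-13 + 6*(-8) = -13 - 48 = -61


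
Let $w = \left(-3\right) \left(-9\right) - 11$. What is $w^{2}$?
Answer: $256$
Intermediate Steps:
$w = 16$ ($w = 27 - 11 = 16$)
$w^{2} = 16^{2} = 256$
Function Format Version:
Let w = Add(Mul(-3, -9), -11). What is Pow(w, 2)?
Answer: 256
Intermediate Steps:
w = 16 (w = Add(27, -11) = 16)
Pow(w, 2) = Pow(16, 2) = 256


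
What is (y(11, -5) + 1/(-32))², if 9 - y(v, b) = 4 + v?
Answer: 37249/1024 ≈ 36.376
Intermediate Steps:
y(v, b) = 5 - v (y(v, b) = 9 - (4 + v) = 9 + (-4 - v) = 5 - v)
(y(11, -5) + 1/(-32))² = ((5 - 1*11) + 1/(-32))² = ((5 - 11) - 1/32)² = (-6 - 1/32)² = (-193/32)² = 37249/1024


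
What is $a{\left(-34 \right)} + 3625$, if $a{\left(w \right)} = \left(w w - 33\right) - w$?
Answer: $4782$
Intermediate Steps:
$a{\left(w \right)} = -33 + w^{2} - w$ ($a{\left(w \right)} = \left(w^{2} - 33\right) - w = \left(-33 + w^{2}\right) - w = -33 + w^{2} - w$)
$a{\left(-34 \right)} + 3625 = \left(-33 + \left(-34\right)^{2} - -34\right) + 3625 = \left(-33 + 1156 + 34\right) + 3625 = 1157 + 3625 = 4782$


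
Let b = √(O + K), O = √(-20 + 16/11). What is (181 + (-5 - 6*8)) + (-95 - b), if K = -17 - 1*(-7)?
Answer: 33 - √(-1210 + 22*I*√561)/11 ≈ 32.334 - 3.2317*I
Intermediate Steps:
K = -10 (K = -17 + 7 = -10)
O = 2*I*√561/11 (O = √(-20 + 16*(1/11)) = √(-20 + 16/11) = √(-204/11) = 2*I*√561/11 ≈ 4.3064*I)
b = √(-10 + 2*I*√561/11) (b = √(2*I*√561/11 - 10) = √(-10 + 2*I*√561/11) ≈ 0.66628 + 3.2317*I)
(181 + (-5 - 6*8)) + (-95 - b) = (181 + (-5 - 6*8)) + (-95 - √(-1210 + 22*I*√561)/11) = (181 + (-5 - 48)) + (-95 - √(-1210 + 22*I*√561)/11) = (181 - 53) + (-95 - √(-1210 + 22*I*√561)/11) = 128 + (-95 - √(-1210 + 22*I*√561)/11) = 33 - √(-1210 + 22*I*√561)/11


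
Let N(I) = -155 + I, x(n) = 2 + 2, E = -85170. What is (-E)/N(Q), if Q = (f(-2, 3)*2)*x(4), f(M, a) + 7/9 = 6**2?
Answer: 766530/1141 ≈ 671.81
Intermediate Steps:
f(M, a) = 317/9 (f(M, a) = -7/9 + 6**2 = -7/9 + 36 = 317/9)
x(n) = 4
Q = 2536/9 (Q = ((317/9)*2)*4 = (634/9)*4 = 2536/9 ≈ 281.78)
(-E)/N(Q) = (-1*(-85170))/(-155 + 2536/9) = 85170/(1141/9) = 85170*(9/1141) = 766530/1141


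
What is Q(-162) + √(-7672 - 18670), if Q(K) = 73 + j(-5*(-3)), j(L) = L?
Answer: 88 + I*√26342 ≈ 88.0 + 162.3*I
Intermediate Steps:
Q(K) = 88 (Q(K) = 73 - 5*(-3) = 73 + 15 = 88)
Q(-162) + √(-7672 - 18670) = 88 + √(-7672 - 18670) = 88 + √(-26342) = 88 + I*√26342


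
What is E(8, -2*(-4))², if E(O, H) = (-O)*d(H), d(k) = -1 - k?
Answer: 5184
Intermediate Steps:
E(O, H) = -O*(-1 - H) (E(O, H) = (-O)*(-1 - H) = -O*(-1 - H))
E(8, -2*(-4))² = (8*(1 - 2*(-4)))² = (8*(1 + 8))² = (8*9)² = 72² = 5184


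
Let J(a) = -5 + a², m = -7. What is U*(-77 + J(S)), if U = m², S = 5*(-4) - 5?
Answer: 26607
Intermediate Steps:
S = -25 (S = -20 - 5 = -25)
U = 49 (U = (-7)² = 49)
U*(-77 + J(S)) = 49*(-77 + (-5 + (-25)²)) = 49*(-77 + (-5 + 625)) = 49*(-77 + 620) = 49*543 = 26607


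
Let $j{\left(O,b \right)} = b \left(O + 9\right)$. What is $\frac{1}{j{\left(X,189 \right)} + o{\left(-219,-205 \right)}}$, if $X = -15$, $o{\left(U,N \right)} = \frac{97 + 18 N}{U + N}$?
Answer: $- \frac{424}{477223} \approx -0.00088847$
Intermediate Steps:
$o{\left(U,N \right)} = \frac{97 + 18 N}{N + U}$
$j{\left(O,b \right)} = b \left(9 + O\right)$
$\frac{1}{j{\left(X,189 \right)} + o{\left(-219,-205 \right)}} = \frac{1}{189 \left(9 - 15\right) + \frac{97 + 18 \left(-205\right)}{-205 - 219}} = \frac{1}{189 \left(-6\right) + \frac{97 - 3690}{-424}} = \frac{1}{-1134 - - \frac{3593}{424}} = \frac{1}{-1134 + \frac{3593}{424}} = \frac{1}{- \frac{477223}{424}} = - \frac{424}{477223}$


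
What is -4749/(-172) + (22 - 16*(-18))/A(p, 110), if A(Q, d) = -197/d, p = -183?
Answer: -4929647/33884 ≈ -145.49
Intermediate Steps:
-4749/(-172) + (22 - 16*(-18))/A(p, 110) = -4749/(-172) + (22 - 16*(-18))/((-197/110)) = -4749*(-1/172) + (22 + 288)/((-197*1/110)) = 4749/172 + 310/(-197/110) = 4749/172 + 310*(-110/197) = 4749/172 - 34100/197 = -4929647/33884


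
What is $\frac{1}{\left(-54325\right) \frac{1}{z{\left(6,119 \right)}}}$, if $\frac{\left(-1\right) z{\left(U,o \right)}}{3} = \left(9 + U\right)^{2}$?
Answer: $\frac{27}{2173} \approx 0.012425$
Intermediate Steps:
$z{\left(U,o \right)} = - 3 \left(9 + U\right)^{2}$
$\frac{1}{\left(-54325\right) \frac{1}{z{\left(6,119 \right)}}} = \frac{1}{\left(-54325\right) \frac{1}{\left(-3\right) \left(9 + 6\right)^{2}}} = \frac{1}{\left(-54325\right) \frac{1}{\left(-3\right) 15^{2}}} = \frac{1}{\left(-54325\right) \frac{1}{\left(-3\right) 225}} = \frac{1}{\left(-54325\right) \frac{1}{-675}} = \frac{1}{\left(-54325\right) \left(- \frac{1}{675}\right)} = \frac{1}{\frac{2173}{27}} = \frac{27}{2173}$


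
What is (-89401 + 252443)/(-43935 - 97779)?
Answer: -81521/70857 ≈ -1.1505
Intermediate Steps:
(-89401 + 252443)/(-43935 - 97779) = 163042/(-141714) = 163042*(-1/141714) = -81521/70857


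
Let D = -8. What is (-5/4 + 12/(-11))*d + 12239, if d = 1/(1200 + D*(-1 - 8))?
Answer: 684992249/55968 ≈ 12239.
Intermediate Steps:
d = 1/1272 (d = 1/(1200 - 8*(-1 - 8)) = 1/(1200 - 8*(-9)) = 1/(1200 + 72) = 1/1272 ≈ 0.00078616)
(-5/4 + 12/(-11))*d + 12239 = (-5/4 + 12/(-11))*(1/1272) + 12239 = (-5*¼ + 12*(-1/11))*(1/1272) + 12239 = (-5/4 - 12/11)*(1/1272) + 12239 = -103/44*1/1272 + 12239 = -103/55968 + 12239 = 684992249/55968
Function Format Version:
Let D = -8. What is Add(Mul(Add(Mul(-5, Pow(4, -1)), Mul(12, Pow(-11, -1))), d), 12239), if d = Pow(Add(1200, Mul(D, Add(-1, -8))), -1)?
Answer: Rational(684992249, 55968) ≈ 12239.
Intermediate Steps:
d = Rational(1, 1272) (d = Pow(Add(1200, Mul(-8, Add(-1, -8))), -1) = Pow(Add(1200, Mul(-8, -9)), -1) = Pow(Add(1200, 72), -1) = Pow(1272, -1) = Rational(1, 1272) ≈ 0.00078616)
Add(Mul(Add(Mul(-5, Pow(4, -1)), Mul(12, Pow(-11, -1))), d), 12239) = Add(Mul(Add(Mul(-5, Pow(4, -1)), Mul(12, Pow(-11, -1))), Rational(1, 1272)), 12239) = Add(Mul(Add(Mul(-5, Rational(1, 4)), Mul(12, Rational(-1, 11))), Rational(1, 1272)), 12239) = Add(Mul(Add(Rational(-5, 4), Rational(-12, 11)), Rational(1, 1272)), 12239) = Add(Mul(Rational(-103, 44), Rational(1, 1272)), 12239) = Add(Rational(-103, 55968), 12239) = Rational(684992249, 55968)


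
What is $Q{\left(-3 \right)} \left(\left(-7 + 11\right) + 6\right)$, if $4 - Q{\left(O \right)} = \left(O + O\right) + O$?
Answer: $130$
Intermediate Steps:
$Q{\left(O \right)} = 4 - 3 O$ ($Q{\left(O \right)} = 4 - \left(\left(O + O\right) + O\right) = 4 - \left(2 O + O\right) = 4 - 3 O$)
$Q{\left(-3 \right)} \left(\left(-7 + 11\right) + 6\right) = \left(4 - -9\right) \left(\left(-7 + 11\right) + 6\right) = \left(4 + 9\right) \left(4 + 6\right) = 13 \cdot 10 = 130$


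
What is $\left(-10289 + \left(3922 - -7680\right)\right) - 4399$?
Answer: $-3086$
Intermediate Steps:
$\left(-10289 + \left(3922 - -7680\right)\right) - 4399 = \left(-10289 + \left(3922 + 7680\right)\right) - 4399 = \left(-10289 + 11602\right) - 4399 = 1313 - 4399 = -3086$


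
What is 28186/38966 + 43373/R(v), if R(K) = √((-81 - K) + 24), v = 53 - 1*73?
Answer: 14093/19483 - 43373*I*√37/37 ≈ 0.72335 - 7130.5*I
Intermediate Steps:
v = -20 (v = 53 - 73 = -20)
R(K) = √(-57 - K)
28186/38966 + 43373/R(v) = 28186/38966 + 43373/(√(-57 - 1*(-20))) = 28186*(1/38966) + 43373/(√(-57 + 20)) = 14093/19483 + 43373/(√(-37)) = 14093/19483 + 43373/((I*√37)) = 14093/19483 + 43373*(-I*√37/37) = 14093/19483 - 43373*I*√37/37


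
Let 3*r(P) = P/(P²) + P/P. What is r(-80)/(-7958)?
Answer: -79/1909920 ≈ -4.1363e-5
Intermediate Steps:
r(P) = ⅓ + 1/(3*P) (r(P) = (P/(P²) + P/P)/3 = (P/P² + 1)/3 = (1/P + 1)/3 = (1 + 1/P)/3 = ⅓ + 1/(3*P))
r(-80)/(-7958) = ((⅓)*(1 - 80)/(-80))/(-7958) = ((⅓)*(-1/80)*(-79))*(-1/7958) = (79/240)*(-1/7958) = -79/1909920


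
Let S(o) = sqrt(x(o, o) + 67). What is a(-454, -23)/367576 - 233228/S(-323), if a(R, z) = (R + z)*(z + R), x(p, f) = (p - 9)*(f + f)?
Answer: 227529/367576 - 233228*sqrt(214539)/214539 ≈ -502.91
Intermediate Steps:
x(p, f) = 2*f*(-9 + p) (x(p, f) = (-9 + p)*(2*f) = 2*f*(-9 + p))
a(R, z) = (R + z)**2 (a(R, z) = (R + z)*(R + z) = (R + z)**2)
S(o) = sqrt(67 + 2*o*(-9 + o)) (S(o) = sqrt(2*o*(-9 + o) + 67) = sqrt(67 + 2*o*(-9 + o)))
a(-454, -23)/367576 - 233228/S(-323) = (-454 - 23)**2/367576 - 233228/sqrt(67 + 2*(-323)*(-9 - 323)) = (-477)**2*(1/367576) - 233228/sqrt(67 + 2*(-323)*(-332)) = 227529*(1/367576) - 233228/sqrt(67 + 214472) = 227529/367576 - 233228*sqrt(214539)/214539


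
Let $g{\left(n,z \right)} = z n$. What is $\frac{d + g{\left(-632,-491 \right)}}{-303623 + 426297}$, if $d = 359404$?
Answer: $\frac{334858}{61337} \approx 5.4593$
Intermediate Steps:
$g{\left(n,z \right)} = n z$
$\frac{d + g{\left(-632,-491 \right)}}{-303623 + 426297} = \frac{359404 - -310312}{-303623 + 426297} = \frac{359404 + 310312}{122674} = 669716 \cdot \frac{1}{122674} = \frac{334858}{61337}$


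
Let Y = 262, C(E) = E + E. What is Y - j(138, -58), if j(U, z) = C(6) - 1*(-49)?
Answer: 201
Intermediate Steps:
C(E) = 2*E
j(U, z) = 61 (j(U, z) = 2*6 - 1*(-49) = 12 + 49 = 61)
Y - j(138, -58) = 262 - 1*61 = 262 - 61 = 201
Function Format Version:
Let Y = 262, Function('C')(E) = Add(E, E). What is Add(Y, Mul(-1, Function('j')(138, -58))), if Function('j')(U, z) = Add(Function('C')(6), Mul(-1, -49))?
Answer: 201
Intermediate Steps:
Function('C')(E) = Mul(2, E)
Function('j')(U, z) = 61 (Function('j')(U, z) = Add(Mul(2, 6), Mul(-1, -49)) = Add(12, 49) = 61)
Add(Y, Mul(-1, Function('j')(138, -58))) = Add(262, Mul(-1, 61)) = Add(262, -61) = 201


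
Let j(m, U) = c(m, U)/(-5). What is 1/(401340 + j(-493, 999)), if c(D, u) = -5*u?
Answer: 1/402339 ≈ 2.4855e-6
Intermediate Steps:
j(m, U) = U (j(m, U) = -5*U/(-5) = -5*U*(-⅕) = U)
1/(401340 + j(-493, 999)) = 1/(401340 + 999) = 1/402339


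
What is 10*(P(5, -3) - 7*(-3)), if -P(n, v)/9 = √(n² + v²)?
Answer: 210 - 90*√34 ≈ -314.79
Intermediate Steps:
P(n, v) = -9*√(n² + v²)
10*(P(5, -3) - 7*(-3)) = 10*(-9*√(5² + (-3)²) - 7*(-3)) = 10*(-9*√(25 + 9) + 21) = 10*(-9*√34 + 21) = 10*(21 - 9*√34) = 210 - 90*√34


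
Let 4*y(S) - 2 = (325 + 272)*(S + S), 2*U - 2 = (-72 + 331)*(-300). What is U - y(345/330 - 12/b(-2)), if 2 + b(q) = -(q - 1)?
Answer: -1565501/44 ≈ -35580.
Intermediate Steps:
b(q) = -1 - q (b(q) = -2 - (q - 1) = -2 - (-1 + q) = -2 + (1 - q) = -1 - q)
U = -38849 (U = 1 + ((-72 + 331)*(-300))/2 = 1 + (259*(-300))/2 = 1 + (½)*(-77700) = 1 - 38850 = -38849)
y(S) = ½ + 597*S/2 (y(S) = ½ + ((325 + 272)*(S + S))/4 = ½ + (597*(2*S))/4 = ½ + (1194*S)/4 = ½ + 597*S/2)
U - y(345/330 - 12/b(-2)) = -38849 - (½ + 597*(345/330 - 12/(-1 - 1*(-2)))/2) = -38849 - (½ + 597*(345*(1/330) - 12/(-1 + 2))/2) = -38849 - (½ + 597*(23/22 - 12/1)/2) = -38849 - (½ + 597*(23/22 - 12*1)/2) = -38849 - (½ + 597*(23/22 - 12)/2) = -38849 - (½ + (597/2)*(-241/22)) = -38849 - (½ - 143877/44) = -38849 - 1*(-143855/44) = -38849 + 143855/44 = -1565501/44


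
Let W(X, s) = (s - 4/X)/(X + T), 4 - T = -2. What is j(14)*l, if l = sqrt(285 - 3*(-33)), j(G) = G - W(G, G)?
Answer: 3728*sqrt(6)/35 ≈ 260.91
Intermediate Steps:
T = 6 (T = 4 - 1*(-2) = 4 + 2 = 6)
W(X, s) = (s - 4/X)/(6 + X) (W(X, s) = (s - 4/X)/(X + 6) = (s - 4/X)/(6 + X))
j(G) = G - (-4 + G**2)/(G*(6 + G)) (j(G) = G - (-4 + G*G)/(G*(6 + G)) = G - (-4 + G**2)/(G*(6 + G)))
l = 8*sqrt(6) (l = sqrt(285 + 99) = sqrt(384) = 8*sqrt(6) ≈ 19.596)
j(14)*l = ((4 + 14**3 + 5*14**2)/(14*(6 + 14)))*(8*sqrt(6)) = ((1/14)*(4 + 2744 + 5*196)/20)*(8*sqrt(6)) = ((1/14)*(1/20)*(4 + 2744 + 980))*(8*sqrt(6)) = ((1/14)*(1/20)*3728)*(8*sqrt(6)) = 466*(8*sqrt(6))/35 = 3728*sqrt(6)/35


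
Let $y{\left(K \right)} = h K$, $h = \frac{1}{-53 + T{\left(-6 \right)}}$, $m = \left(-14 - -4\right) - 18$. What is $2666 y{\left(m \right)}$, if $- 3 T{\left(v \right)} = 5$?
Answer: $\frac{55986}{41} \approx 1365.5$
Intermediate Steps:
$T{\left(v \right)} = - \frac{5}{3}$ ($T{\left(v \right)} = \left(- \frac{1}{3}\right) 5 = - \frac{5}{3}$)
$m = -28$ ($m = \left(-14 + 4\right) - 18 = -10 - 18 = -28$)
$h = - \frac{3}{164}$ ($h = \frac{1}{-53 - \frac{5}{3}} = \frac{1}{- \frac{164}{3}} = - \frac{3}{164} \approx -0.018293$)
$y{\left(K \right)} = - \frac{3 K}{164}$
$2666 y{\left(m \right)} = 2666 \left(\left(- \frac{3}{164}\right) \left(-28\right)\right) = 2666 \cdot \frac{21}{41} = \frac{55986}{41}$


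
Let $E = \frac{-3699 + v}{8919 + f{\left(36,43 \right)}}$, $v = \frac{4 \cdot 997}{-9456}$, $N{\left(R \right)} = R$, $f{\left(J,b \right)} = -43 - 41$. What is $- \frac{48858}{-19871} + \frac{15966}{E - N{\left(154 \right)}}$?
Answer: $- \frac{6468705532503246}{64087555615103} \approx -100.94$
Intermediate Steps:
$f{\left(J,b \right)} = -84$ ($f{\left(J,b \right)} = -43 - 41 = -84$)
$v = - \frac{997}{2364}$ ($v = 3988 \left(- \frac{1}{9456}\right) = - \frac{997}{2364} \approx -0.42174$)
$E = - \frac{8745433}{20885940}$ ($E = \frac{-3699 - \frac{997}{2364}}{8919 - 84} = - \frac{8745433}{2364 \cdot 8835} = \left(- \frac{8745433}{2364}\right) \frac{1}{8835} = - \frac{8745433}{20885940} \approx -0.41872$)
$- \frac{48858}{-19871} + \frac{15966}{E - N{\left(154 \right)}} = - \frac{48858}{-19871} + \frac{15966}{- \frac{8745433}{20885940} - 154} = \left(-48858\right) \left(- \frac{1}{19871}\right) + \frac{15966}{- \frac{8745433}{20885940} - 154} = \frac{48858}{19871} + \frac{15966}{- \frac{3225180193}{20885940}} = \frac{48858}{19871} + 15966 \left(- \frac{20885940}{3225180193}\right) = \frac{48858}{19871} - \frac{333464918040}{3225180193} = - \frac{6468705532503246}{64087555615103}$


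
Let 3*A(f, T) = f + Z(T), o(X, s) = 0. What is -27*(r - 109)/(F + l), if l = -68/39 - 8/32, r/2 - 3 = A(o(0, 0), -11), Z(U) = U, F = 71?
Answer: 464724/10765 ≈ 43.170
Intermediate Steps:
A(f, T) = T/3 + f/3 (A(f, T) = (f + T)/3 = (T + f)/3 = T/3 + f/3)
r = -4/3 (r = 6 + 2*((⅓)*(-11) + (⅓)*0) = 6 + 2*(-11/3 + 0) = 6 + 2*(-11/3) = 6 - 22/3 = -4/3 ≈ -1.3333)
l = -311/156 (l = -68*1/39 - 8*1/32 = -68/39 - ¼ = -311/156 ≈ -1.9936)
-27*(r - 109)/(F + l) = -27*(-4/3 - 109)/(71 - 311/156) = -(-2979)/10765/156 = -(-2979)*156/10765 = -27*(-17212/10765) = 464724/10765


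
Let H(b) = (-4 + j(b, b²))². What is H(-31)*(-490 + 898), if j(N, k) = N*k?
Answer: 362198746200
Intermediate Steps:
H(b) = (-4 + b³)² (H(b) = (-4 + b*b²)² = (-4 + b³)²)
H(-31)*(-490 + 898) = (-4 + (-31)³)²*(-490 + 898) = (-4 - 29791)²*408 = (-29795)²*408 = 887742025*408 = 362198746200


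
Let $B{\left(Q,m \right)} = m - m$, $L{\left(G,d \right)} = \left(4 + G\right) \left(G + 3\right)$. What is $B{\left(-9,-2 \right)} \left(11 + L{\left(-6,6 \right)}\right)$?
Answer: $0$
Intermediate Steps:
$L{\left(G,d \right)} = \left(3 + G\right) \left(4 + G\right)$ ($L{\left(G,d \right)} = \left(4 + G\right) \left(3 + G\right) = \left(3 + G\right) \left(4 + G\right)$)
$B{\left(Q,m \right)} = 0$
$B{\left(-9,-2 \right)} \left(11 + L{\left(-6,6 \right)}\right) = 0 \left(11 + \left(12 + \left(-6\right)^{2} + 7 \left(-6\right)\right)\right) = 0 \left(11 + \left(12 + 36 - 42\right)\right) = 0 \left(11 + 6\right) = 0 \cdot 17 = 0$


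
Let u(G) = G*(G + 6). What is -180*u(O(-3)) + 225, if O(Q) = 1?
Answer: -1035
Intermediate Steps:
u(G) = G*(6 + G)
-180*u(O(-3)) + 225 = -180*(6 + 1) + 225 = -180*7 + 225 = -1260 + 225 = -1035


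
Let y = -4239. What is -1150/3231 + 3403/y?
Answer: -1763327/1521801 ≈ -1.1587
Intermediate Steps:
-1150/3231 + 3403/y = -1150/3231 + 3403/(-4239) = -1150*1/3231 + 3403*(-1/4239) = -1150/3231 - 3403/4239 = -1763327/1521801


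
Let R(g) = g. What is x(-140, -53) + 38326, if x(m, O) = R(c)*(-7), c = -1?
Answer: 38333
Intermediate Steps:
x(m, O) = 7 (x(m, O) = -1*(-7) = 7)
x(-140, -53) + 38326 = 7 + 38326 = 38333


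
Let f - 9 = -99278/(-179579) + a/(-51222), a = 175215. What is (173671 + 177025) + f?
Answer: 1075298975812507/3066131846 ≈ 3.5070e+5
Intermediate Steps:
f = 18801947691/3066131846 (f = 9 + (-99278/(-179579) + 175215/(-51222)) = 9 + (-99278*(-1/179579) + 175215*(-1/51222)) = 9 + (99278/179579 - 58405/17074) = 9 - 8793238923/3066131846 = 18801947691/3066131846 ≈ 6.1321)
(173671 + 177025) + f = (173671 + 177025) + 18801947691/3066131846 = 350696 + 18801947691/3066131846 = 1075298975812507/3066131846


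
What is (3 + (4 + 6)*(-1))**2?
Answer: 49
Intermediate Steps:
(3 + (4 + 6)*(-1))**2 = (3 + 10*(-1))**2 = (3 - 10)**2 = (-7)**2 = 49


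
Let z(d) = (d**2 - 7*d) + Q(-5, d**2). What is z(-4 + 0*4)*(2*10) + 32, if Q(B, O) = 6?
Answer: 1032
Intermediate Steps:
z(d) = 6 + d**2 - 7*d (z(d) = (d**2 - 7*d) + 6 = 6 + d**2 - 7*d)
z(-4 + 0*4)*(2*10) + 32 = (6 + (-4 + 0*4)**2 - 7*(-4 + 0*4))*(2*10) + 32 = (6 + (-4 + 0)**2 - 7*(-4 + 0))*20 + 32 = (6 + (-4)**2 - 7*(-4))*20 + 32 = (6 + 16 + 28)*20 + 32 = 50*20 + 32 = 1000 + 32 = 1032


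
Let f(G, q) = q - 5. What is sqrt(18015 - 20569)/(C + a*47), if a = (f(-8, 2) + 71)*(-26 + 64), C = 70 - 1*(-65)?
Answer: I*sqrt(2554)/121583 ≈ 0.00041566*I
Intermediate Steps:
f(G, q) = -5 + q
C = 135 (C = 70 + 65 = 135)
a = 2584 (a = ((-5 + 2) + 71)*(-26 + 64) = (-3 + 71)*38 = 68*38 = 2584)
sqrt(18015 - 20569)/(C + a*47) = sqrt(18015 - 20569)/(135 + 2584*47) = sqrt(-2554)/(135 + 121448) = (I*sqrt(2554))/121583 = (I*sqrt(2554))*(1/121583) = I*sqrt(2554)/121583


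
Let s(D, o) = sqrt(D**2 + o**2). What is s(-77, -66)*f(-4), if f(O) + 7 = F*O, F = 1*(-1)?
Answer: -33*sqrt(85) ≈ -304.25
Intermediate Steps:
F = -1
f(O) = -7 - O
s(-77, -66)*f(-4) = sqrt((-77)**2 + (-66)**2)*(-7 - 1*(-4)) = sqrt(5929 + 4356)*(-7 + 4) = sqrt(10285)*(-3) = (11*sqrt(85))*(-3) = -33*sqrt(85)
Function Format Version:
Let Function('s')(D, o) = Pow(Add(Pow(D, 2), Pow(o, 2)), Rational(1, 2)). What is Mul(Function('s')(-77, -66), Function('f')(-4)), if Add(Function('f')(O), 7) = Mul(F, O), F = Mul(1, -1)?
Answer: Mul(-33, Pow(85, Rational(1, 2))) ≈ -304.25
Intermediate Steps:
F = -1
Function('f')(O) = Add(-7, Mul(-1, O))
Mul(Function('s')(-77, -66), Function('f')(-4)) = Mul(Pow(Add(Pow(-77, 2), Pow(-66, 2)), Rational(1, 2)), Add(-7, Mul(-1, -4))) = Mul(Pow(Add(5929, 4356), Rational(1, 2)), Add(-7, 4)) = Mul(Pow(10285, Rational(1, 2)), -3) = Mul(Mul(11, Pow(85, Rational(1, 2))), -3) = Mul(-33, Pow(85, Rational(1, 2)))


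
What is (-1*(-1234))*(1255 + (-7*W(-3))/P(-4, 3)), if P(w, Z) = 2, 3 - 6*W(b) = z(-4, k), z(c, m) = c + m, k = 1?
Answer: 1544351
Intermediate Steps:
W(b) = 1 (W(b) = ½ - (-4 + 1)/6 = ½ - ⅙*(-3) = ½ + ½ = 1)
(-1*(-1234))*(1255 + (-7*W(-3))/P(-4, 3)) = (-1*(-1234))*(1255 - 7*1/2) = 1234*(1255 - 7*½) = 1234*(1255 - 7/2) = 1234*(2503/2) = 1544351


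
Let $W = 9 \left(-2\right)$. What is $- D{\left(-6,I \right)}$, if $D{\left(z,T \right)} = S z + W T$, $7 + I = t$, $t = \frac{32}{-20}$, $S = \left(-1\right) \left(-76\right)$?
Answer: $\frac{1506}{5} \approx 301.2$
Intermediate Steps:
$S = 76$
$W = -18$
$t = - \frac{8}{5}$ ($t = 32 \left(- \frac{1}{20}\right) = - \frac{8}{5} \approx -1.6$)
$I = - \frac{43}{5}$ ($I = -7 - \frac{8}{5} = - \frac{43}{5} \approx -8.6$)
$D{\left(z,T \right)} = - 18 T + 76 z$ ($D{\left(z,T \right)} = 76 z - 18 T = - 18 T + 76 z$)
$- D{\left(-6,I \right)} = - (\left(-18\right) \left(- \frac{43}{5}\right) + 76 \left(-6\right)) = - (\frac{774}{5} - 456) = \left(-1\right) \left(- \frac{1506}{5}\right) = \frac{1506}{5}$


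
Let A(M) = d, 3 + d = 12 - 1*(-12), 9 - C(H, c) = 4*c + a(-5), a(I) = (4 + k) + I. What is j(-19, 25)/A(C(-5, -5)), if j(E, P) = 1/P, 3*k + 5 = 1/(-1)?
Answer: 1/525 ≈ 0.0019048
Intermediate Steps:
k = -2 (k = -5/3 + (1/3)/(-1) = -5/3 + (1/3)*(-1) = -5/3 - 1/3 = -2)
a(I) = 2 + I (a(I) = (4 - 2) + I = 2 + I)
C(H, c) = 12 - 4*c (C(H, c) = 9 - (4*c + (2 - 5)) = 9 - (4*c - 3) = 9 - (-3 + 4*c) = 9 + (3 - 4*c) = 12 - 4*c)
d = 21 (d = -3 + (12 - 1*(-12)) = -3 + (12 + 12) = -3 + 24 = 21)
A(M) = 21
j(-19, 25)/A(C(-5, -5)) = 1/(25*21) = (1/25)*(1/21) = 1/525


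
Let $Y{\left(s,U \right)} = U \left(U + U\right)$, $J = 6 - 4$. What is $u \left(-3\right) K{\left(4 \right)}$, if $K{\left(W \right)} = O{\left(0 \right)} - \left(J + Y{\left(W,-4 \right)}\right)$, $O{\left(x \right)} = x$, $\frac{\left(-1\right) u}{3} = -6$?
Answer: $1836$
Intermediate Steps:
$u = 18$ ($u = \left(-3\right) \left(-6\right) = 18$)
$J = 2$
$Y{\left(s,U \right)} = 2 U^{2}$ ($Y{\left(s,U \right)} = U 2 U = 2 U^{2}$)
$K{\left(W \right)} = -34$ ($K{\left(W \right)} = 0 - \left(2 + 2 \left(-4\right)^{2}\right) = 0 - \left(2 + 2 \cdot 16\right) = 0 - \left(2 + 32\right) = 0 - 34 = -34$)
$u \left(-3\right) K{\left(4 \right)} = 18 \left(-3\right) \left(-34\right) = \left(-54\right) \left(-34\right) = 1836$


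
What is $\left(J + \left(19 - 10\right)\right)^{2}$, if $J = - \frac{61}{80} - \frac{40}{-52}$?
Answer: $\frac{87740689}{1081600} \approx 81.121$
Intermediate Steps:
$J = \frac{7}{1040}$ ($J = \left(-61\right) \frac{1}{80} - - \frac{10}{13} = - \frac{61}{80} + \frac{10}{13} = \frac{7}{1040} \approx 0.0067308$)
$\left(J + \left(19 - 10\right)\right)^{2} = \left(\frac{7}{1040} + \left(19 - 10\right)\right)^{2} = \left(\frac{7}{1040} + 9\right)^{2} = \left(\frac{9367}{1040}\right)^{2} = \frac{87740689}{1081600}$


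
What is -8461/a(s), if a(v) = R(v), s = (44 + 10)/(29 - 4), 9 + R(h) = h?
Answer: 211525/171 ≈ 1237.0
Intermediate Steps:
R(h) = -9 + h
s = 54/25 ≈ 2.1600
a(v) = -9 + v
-8461/a(s) = -8461/(-9 + 54/25) = -8461/(-171/25) = -8461*(-25/171) = 211525/171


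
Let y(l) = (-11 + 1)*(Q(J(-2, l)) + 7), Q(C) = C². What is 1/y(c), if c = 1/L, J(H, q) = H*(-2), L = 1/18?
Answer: -1/230 ≈ -0.0043478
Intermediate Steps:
L = 1/18 ≈ 0.055556
J(H, q) = -2*H
c = 18 (c = 1/(1/18) = 18)
y(l) = -230 (y(l) = (-11 + 1)*((-2*(-2))² + 7) = -10*(4² + 7) = -10*(16 + 7) = -10*23 = -230)
1/y(c) = 1/(-230) = -1/230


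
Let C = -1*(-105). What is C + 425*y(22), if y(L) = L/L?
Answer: 530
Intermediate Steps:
y(L) = 1
C = 105
C + 425*y(22) = 105 + 425*1 = 105 + 425 = 530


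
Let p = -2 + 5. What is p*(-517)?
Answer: -1551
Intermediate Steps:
p = 3
p*(-517) = 3*(-517) = -1551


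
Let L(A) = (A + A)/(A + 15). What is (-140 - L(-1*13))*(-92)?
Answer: 11684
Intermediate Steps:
L(A) = 2*A/(15 + A) (L(A) = (2*A)/(15 + A) = 2*A/(15 + A))
(-140 - L(-1*13))*(-92) = (-140 - 2*(-1*13)/(15 - 1*13))*(-92) = (-140 - 2*(-13)/(15 - 13))*(-92) = (-140 - 2*(-13)/2)*(-92) = (-140 - 1*(-13))*(-92) = (-140 + 13)*(-92) = -127*(-92) = 11684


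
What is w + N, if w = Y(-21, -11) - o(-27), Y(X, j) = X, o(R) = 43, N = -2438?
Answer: -2502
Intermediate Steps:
w = -64 (w = -21 - 1*43 = -21 - 43 = -64)
w + N = -64 - 2438 = -2502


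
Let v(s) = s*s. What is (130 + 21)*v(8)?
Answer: 9664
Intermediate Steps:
v(s) = s²
(130 + 21)*v(8) = (130 + 21)*8² = 151*64 = 9664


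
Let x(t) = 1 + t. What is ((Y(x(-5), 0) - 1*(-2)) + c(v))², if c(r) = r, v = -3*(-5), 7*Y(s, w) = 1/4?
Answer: 227529/784 ≈ 290.22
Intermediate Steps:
Y(s, w) = 1/28 (Y(s, w) = (⅐)/4 = (⅐)*(¼) = 1/28)
v = 15
((Y(x(-5), 0) - 1*(-2)) + c(v))² = ((1/28 - 1*(-2)) + 15)² = ((1/28 + 2) + 15)² = (57/28 + 15)² = (477/28)² = 227529/784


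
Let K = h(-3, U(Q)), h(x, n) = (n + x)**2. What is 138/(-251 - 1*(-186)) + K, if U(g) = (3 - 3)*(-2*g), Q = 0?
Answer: 447/65 ≈ 6.8769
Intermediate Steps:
U(g) = 0 (U(g) = 0*(-2*g) = 0)
K = 9 (K = (0 - 3)**2 = (-3)**2 = 9)
138/(-251 - 1*(-186)) + K = 138/(-251 - 1*(-186)) + 9 = 138/(-251 + 186) + 9 = 138/(-65) + 9 = 138*(-1/65) + 9 = -138/65 + 9 = 447/65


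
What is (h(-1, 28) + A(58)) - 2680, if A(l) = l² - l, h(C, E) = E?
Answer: 654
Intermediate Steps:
(h(-1, 28) + A(58)) - 2680 = (28 + 58*(-1 + 58)) - 2680 = (28 + 58*57) - 2680 = (28 + 3306) - 2680 = 3334 - 2680 = 654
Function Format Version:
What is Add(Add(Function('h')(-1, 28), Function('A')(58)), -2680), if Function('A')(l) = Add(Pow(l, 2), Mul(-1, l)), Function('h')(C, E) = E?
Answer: 654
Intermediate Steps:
Add(Add(Function('h')(-1, 28), Function('A')(58)), -2680) = Add(Add(28, Mul(58, Add(-1, 58))), -2680) = Add(Add(28, Mul(58, 57)), -2680) = Add(Add(28, 3306), -2680) = Add(3334, -2680) = 654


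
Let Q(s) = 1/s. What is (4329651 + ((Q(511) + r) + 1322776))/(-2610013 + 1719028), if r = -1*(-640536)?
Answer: -3215704094/455293335 ≈ -7.0629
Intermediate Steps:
r = 640536
(4329651 + ((Q(511) + r) + 1322776))/(-2610013 + 1719028) = (4329651 + ((1/511 + 640536) + 1322776))/(-2610013 + 1719028) = (4329651 + ((1/511 + 640536) + 1322776))/(-890985) = (4329651 + (327313897/511 + 1322776))*(-1/890985) = (4329651 + 1003252433/511)*(-1/890985) = (3215704094/511)*(-1/890985) = -3215704094/455293335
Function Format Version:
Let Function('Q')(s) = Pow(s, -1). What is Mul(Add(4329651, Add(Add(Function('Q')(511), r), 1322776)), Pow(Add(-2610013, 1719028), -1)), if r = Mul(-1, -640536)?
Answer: Rational(-3215704094, 455293335) ≈ -7.0629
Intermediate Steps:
r = 640536
Mul(Add(4329651, Add(Add(Function('Q')(511), r), 1322776)), Pow(Add(-2610013, 1719028), -1)) = Mul(Add(4329651, Add(Add(Pow(511, -1), 640536), 1322776)), Pow(Add(-2610013, 1719028), -1)) = Mul(Add(4329651, Add(Add(Rational(1, 511), 640536), 1322776)), Pow(-890985, -1)) = Mul(Add(4329651, Add(Rational(327313897, 511), 1322776)), Rational(-1, 890985)) = Mul(Add(4329651, Rational(1003252433, 511)), Rational(-1, 890985)) = Mul(Rational(3215704094, 511), Rational(-1, 890985)) = Rational(-3215704094, 455293335)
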